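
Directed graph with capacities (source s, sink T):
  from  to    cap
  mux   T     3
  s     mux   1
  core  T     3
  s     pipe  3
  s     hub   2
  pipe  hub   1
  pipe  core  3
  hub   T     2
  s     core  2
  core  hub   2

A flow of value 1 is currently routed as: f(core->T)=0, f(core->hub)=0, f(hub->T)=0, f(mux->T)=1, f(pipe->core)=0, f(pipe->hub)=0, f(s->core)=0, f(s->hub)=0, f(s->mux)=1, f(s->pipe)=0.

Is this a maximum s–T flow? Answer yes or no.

Residual path s->core->T has bottleneck 2 > 0.
Pushing 2 along it raises the flow to 3, so the given flow is not maximum.

No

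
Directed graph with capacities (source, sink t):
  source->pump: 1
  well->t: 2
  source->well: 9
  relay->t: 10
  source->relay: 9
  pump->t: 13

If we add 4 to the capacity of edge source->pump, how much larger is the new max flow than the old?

4

Original max flow = 12.
After raising cap(source->pump), augmenting paths through that edge carry 4 more units.
New max flow = 16. Increase = 4.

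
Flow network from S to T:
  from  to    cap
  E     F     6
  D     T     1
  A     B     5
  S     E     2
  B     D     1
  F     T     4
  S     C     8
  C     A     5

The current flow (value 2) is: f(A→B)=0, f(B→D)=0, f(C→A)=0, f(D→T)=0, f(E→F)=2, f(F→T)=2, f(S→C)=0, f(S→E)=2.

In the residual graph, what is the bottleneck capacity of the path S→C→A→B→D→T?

1

Residual capacities along the path: S→C: 8, C→A: 5, A→B: 5, B→D: 1, D→T: 1.
Minimum is 1.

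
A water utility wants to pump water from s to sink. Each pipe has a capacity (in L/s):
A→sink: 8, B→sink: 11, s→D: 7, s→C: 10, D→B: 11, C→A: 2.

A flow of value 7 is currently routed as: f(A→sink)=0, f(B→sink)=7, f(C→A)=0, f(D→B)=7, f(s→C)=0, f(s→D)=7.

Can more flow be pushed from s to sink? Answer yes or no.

Yes

Residual path s→C→A→sink has bottleneck 2 > 0.
Pushing 2 along it raises the flow to 9, so the given flow is not maximum.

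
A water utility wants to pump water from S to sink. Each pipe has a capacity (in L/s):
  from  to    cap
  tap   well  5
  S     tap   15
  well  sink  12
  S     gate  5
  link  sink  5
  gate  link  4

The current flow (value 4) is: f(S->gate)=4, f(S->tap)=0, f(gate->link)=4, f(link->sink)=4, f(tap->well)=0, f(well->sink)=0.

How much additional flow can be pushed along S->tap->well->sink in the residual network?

5

Residual capacities along the path: S->tap: 15, tap->well: 5, well->sink: 12.
Minimum is 5.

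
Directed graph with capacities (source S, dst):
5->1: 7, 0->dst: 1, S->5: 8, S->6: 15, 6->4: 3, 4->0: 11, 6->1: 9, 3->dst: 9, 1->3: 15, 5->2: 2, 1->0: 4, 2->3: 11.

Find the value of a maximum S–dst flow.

10

Augment S->6->4->0->dst: bottleneck 1. Total 1.
Augment S->6->1->3->dst: bottleneck 9. Total 10.
No augmenting path remains in the residual graph.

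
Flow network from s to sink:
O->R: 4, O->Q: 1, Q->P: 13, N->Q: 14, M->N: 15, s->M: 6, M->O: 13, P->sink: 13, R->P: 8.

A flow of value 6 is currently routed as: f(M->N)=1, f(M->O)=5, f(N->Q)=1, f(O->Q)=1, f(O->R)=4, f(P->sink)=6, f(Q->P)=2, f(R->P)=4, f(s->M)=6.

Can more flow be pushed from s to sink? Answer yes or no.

No

Residual reachable from s: {s}; sink is not reachable.
Saturated cut: s->M with total capacity 6 = current flow value. Flow is maximum.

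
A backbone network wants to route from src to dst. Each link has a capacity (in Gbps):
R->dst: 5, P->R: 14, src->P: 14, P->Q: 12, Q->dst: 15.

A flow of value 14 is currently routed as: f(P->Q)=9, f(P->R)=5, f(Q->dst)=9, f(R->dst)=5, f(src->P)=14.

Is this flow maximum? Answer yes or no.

Yes

Residual reachable from src: {src}; dst is not reachable.
Saturated cut: src->P with total capacity 14 = current flow value. Flow is maximum.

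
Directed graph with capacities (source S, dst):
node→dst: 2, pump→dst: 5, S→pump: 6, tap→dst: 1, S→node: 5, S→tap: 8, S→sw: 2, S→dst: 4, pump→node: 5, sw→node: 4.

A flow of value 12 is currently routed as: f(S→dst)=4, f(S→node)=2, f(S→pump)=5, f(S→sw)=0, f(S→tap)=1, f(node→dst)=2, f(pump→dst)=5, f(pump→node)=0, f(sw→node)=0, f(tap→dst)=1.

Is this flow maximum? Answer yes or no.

Residual reachable from S: {S, node, pump, sw, tap}; dst is not reachable.
Saturated cut: S→dst, tap→dst, pump→dst, node→dst with total capacity 12 = current flow value. Flow is maximum.

Yes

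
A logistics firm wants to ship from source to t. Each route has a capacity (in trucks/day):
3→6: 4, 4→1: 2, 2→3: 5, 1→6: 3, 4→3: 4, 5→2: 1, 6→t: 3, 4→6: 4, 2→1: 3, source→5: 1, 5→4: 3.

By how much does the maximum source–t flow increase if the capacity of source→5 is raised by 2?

2

Original max flow = 1.
After raising cap(source→5), augmenting paths through that edge carry 2 more units.
New max flow = 3. Increase = 2.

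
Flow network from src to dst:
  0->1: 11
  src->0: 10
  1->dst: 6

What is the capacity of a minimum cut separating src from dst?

6

Max flow = 6 (via 1 augmenting path).
In the residual at optimum, the set reachable from src is {0, 1, src}.
Cut edges: 1->dst (cap 6). Sum = 6.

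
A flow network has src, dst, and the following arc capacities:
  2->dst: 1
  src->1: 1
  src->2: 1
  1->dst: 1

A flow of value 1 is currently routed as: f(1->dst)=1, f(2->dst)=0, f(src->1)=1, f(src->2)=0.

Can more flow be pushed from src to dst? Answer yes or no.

Residual path src->2->dst has bottleneck 1 > 0.
Pushing 1 along it raises the flow to 2, so the given flow is not maximum.

Yes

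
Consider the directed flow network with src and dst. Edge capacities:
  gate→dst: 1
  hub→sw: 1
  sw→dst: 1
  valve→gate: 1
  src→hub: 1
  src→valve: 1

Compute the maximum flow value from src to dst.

2

Augment src→valve→gate→dst: bottleneck 1. Total 1.
Augment src→hub→sw→dst: bottleneck 1. Total 2.
No augmenting path remains in the residual graph.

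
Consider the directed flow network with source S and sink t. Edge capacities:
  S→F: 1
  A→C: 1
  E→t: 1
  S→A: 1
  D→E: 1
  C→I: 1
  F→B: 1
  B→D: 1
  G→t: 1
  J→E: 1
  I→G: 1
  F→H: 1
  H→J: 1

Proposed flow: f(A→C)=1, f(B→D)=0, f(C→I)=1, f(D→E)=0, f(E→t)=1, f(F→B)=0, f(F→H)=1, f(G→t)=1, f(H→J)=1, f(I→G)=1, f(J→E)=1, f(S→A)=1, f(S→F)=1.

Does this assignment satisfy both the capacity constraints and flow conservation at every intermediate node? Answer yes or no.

Yes

Every edge has 0 ≤ f(e) ≤ cap(e).
At each intermediate node, inflow equals outflow.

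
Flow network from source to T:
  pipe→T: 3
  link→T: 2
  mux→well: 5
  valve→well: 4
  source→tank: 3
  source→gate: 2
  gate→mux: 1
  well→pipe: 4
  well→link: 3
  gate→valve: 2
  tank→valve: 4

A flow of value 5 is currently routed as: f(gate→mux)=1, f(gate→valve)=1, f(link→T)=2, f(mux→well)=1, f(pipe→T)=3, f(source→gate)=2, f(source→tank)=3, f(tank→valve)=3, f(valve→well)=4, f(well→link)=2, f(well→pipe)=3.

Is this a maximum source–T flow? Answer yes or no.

Yes

Residual reachable from source: {source}; T is not reachable.
Saturated cut: source→tank, source→gate with total capacity 5 = current flow value. Flow is maximum.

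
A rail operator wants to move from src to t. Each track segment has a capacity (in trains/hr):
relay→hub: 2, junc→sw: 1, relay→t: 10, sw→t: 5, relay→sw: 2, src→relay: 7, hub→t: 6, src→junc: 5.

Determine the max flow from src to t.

8

Augment src→relay→t: bottleneck 7. Total 7.
Augment src→junc→sw→t: bottleneck 1. Total 8.
No augmenting path remains in the residual graph.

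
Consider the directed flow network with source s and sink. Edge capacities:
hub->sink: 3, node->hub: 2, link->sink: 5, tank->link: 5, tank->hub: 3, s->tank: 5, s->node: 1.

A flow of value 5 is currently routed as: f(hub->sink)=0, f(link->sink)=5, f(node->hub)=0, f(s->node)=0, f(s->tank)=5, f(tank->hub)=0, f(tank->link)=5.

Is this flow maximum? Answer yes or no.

Residual path s->node->hub->sink has bottleneck 1 > 0.
Pushing 1 along it raises the flow to 6, so the given flow is not maximum.

No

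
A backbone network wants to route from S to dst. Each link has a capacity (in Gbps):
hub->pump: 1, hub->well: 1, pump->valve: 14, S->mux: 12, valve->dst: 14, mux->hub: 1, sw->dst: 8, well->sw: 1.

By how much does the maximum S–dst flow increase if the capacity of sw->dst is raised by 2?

Original max flow = 1.
Edge sw->dst does not cross the min cut (source side {S, mux}), so extra capacity there cannot help.
New max flow = 1. Increase = 0.

0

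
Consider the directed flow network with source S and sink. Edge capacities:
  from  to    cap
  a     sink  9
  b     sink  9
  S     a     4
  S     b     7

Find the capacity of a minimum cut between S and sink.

11

Max flow = 11 (via 2 augmenting paths).
In the residual at optimum, the set reachable from S is {S}.
Cut edges: S→b (cap 7), S→a (cap 4). Sum = 11.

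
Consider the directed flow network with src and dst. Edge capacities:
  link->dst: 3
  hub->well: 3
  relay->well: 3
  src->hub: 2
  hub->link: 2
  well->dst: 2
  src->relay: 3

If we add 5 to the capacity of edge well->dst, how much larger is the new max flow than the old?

1

Original max flow = 4.
After raising cap(well->dst), augmenting paths through that edge carry 1 more unit.
New max flow = 5. Increase = 1.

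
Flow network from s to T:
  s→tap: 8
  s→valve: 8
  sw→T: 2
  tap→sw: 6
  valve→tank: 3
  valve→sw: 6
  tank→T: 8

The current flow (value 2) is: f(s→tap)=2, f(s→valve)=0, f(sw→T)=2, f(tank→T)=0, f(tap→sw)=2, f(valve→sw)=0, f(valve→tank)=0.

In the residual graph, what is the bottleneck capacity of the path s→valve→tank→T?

3

Residual capacities along the path: s→valve: 8, valve→tank: 3, tank→T: 8.
Minimum is 3.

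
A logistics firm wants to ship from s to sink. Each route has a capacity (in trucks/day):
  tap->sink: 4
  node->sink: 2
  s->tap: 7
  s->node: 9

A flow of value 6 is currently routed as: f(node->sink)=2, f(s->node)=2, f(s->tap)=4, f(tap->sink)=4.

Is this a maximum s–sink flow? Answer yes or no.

Yes

Residual reachable from s: {node, s, tap}; sink is not reachable.
Saturated cut: tap->sink, node->sink with total capacity 6 = current flow value. Flow is maximum.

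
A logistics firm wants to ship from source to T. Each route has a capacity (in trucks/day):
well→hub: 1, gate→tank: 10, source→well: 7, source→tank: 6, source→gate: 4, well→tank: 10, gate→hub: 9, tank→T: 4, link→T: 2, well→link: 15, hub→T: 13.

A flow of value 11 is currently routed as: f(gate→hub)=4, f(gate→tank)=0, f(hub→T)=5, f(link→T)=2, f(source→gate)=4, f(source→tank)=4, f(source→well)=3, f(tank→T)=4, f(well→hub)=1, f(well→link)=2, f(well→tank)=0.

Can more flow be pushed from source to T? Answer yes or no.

No

Residual reachable from source: {link, source, tank, well}; T is not reachable.
Saturated cut: source→gate, well→hub, tank→T, link→T with total capacity 11 = current flow value. Flow is maximum.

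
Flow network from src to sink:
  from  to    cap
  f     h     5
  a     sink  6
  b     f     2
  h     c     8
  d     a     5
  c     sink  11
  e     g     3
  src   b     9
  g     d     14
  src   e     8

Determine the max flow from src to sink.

5

Augment src→b→f→h→c→sink: bottleneck 2. Total 2.
Augment src→e→g→d→a→sink: bottleneck 3. Total 5.
No augmenting path remains in the residual graph.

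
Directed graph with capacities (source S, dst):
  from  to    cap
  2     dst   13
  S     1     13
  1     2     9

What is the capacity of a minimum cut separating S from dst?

Max flow = 9 (via 1 augmenting path).
In the residual at optimum, the set reachable from S is {1, S}.
Cut edges: 1→2 (cap 9). Sum = 9.

9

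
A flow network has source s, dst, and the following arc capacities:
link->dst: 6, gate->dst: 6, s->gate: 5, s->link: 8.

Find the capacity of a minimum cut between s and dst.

11

Max flow = 11 (via 2 augmenting paths).
In the residual at optimum, the set reachable from s is {link, s}.
Cut edges: s->gate (cap 5), link->dst (cap 6). Sum = 11.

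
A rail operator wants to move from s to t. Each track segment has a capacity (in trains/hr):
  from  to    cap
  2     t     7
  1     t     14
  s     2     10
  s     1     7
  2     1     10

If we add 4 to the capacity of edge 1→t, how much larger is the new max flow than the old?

0

Original max flow = 17.
Edge 1→t does not cross the min cut (source side {s}), so extra capacity there cannot help.
New max flow = 17. Increase = 0.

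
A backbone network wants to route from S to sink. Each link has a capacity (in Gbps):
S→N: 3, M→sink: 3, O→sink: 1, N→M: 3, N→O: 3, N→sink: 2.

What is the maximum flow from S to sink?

3

Augment S→N→sink: bottleneck 2. Total 2.
Augment S→N→O→sink: bottleneck 1. Total 3.
No augmenting path remains in the residual graph.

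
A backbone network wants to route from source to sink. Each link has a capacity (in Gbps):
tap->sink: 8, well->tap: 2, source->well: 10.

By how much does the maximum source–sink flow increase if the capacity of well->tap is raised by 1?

1

Original max flow = 2.
After raising cap(well->tap), augmenting paths through that edge carry 1 more unit.
New max flow = 3. Increase = 1.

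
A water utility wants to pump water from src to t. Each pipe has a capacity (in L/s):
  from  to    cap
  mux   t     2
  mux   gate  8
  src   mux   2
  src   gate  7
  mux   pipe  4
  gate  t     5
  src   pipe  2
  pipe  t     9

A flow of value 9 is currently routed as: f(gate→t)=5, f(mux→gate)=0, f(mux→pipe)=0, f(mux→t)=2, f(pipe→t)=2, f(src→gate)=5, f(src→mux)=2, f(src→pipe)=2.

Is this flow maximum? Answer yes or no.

Residual reachable from src: {gate, src}; t is not reachable.
Saturated cut: src→mux, src→pipe, gate→t with total capacity 9 = current flow value. Flow is maximum.

Yes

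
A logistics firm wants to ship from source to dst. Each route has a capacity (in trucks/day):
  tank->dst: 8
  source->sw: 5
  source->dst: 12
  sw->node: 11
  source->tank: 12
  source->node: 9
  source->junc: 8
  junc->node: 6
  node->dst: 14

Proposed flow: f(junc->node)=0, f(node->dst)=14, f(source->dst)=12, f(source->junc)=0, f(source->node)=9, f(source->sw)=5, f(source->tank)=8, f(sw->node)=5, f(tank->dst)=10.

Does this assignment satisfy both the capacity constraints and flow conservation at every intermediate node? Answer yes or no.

Capacity violated on tank->dst: flow 10 > capacity 8.

No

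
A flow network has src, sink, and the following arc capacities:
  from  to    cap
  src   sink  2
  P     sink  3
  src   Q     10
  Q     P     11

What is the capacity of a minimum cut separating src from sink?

5

Max flow = 5 (via 2 augmenting paths).
In the residual at optimum, the set reachable from src is {P, Q, src}.
Cut edges: src->sink (cap 2), P->sink (cap 3). Sum = 5.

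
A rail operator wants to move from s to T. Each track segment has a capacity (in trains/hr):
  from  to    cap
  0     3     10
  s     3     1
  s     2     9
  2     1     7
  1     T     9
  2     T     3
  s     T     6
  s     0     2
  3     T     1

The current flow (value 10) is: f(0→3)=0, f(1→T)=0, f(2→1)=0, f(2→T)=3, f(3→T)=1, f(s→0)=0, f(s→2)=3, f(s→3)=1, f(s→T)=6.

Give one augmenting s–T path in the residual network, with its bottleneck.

s→2→1→T, bottleneck 6

Residual along s→2→1→T: s→2: 6, 2→1: 7, 1→T: 9.
Bottleneck = min = 6.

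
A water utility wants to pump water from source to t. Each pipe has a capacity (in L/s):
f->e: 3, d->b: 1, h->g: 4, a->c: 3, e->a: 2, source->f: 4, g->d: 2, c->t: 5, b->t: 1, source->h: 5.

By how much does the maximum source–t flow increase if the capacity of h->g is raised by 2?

0

Original max flow = 3.
Edge h->g does not cross the min cut (source side {d, e, f, g, h, source}), so extra capacity there cannot help.
New max flow = 3. Increase = 0.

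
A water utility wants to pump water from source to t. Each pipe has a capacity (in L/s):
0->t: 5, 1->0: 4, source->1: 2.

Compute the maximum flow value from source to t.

2

Augment source->1->0->t: bottleneck 2. Total 2.
No augmenting path remains in the residual graph.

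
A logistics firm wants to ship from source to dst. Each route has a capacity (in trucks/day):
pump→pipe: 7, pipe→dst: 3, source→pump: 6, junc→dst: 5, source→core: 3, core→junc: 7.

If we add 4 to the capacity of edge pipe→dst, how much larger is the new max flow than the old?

Original max flow = 6.
After raising cap(pipe→dst), augmenting paths through that edge carry 3 more units.
New max flow = 9. Increase = 3.

3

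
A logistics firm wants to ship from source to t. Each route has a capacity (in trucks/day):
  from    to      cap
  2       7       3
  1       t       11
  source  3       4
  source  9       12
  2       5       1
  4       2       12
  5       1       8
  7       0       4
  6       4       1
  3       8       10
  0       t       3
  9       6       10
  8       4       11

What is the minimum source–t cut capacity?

Max flow = 4 (via 2 augmenting paths).
In the residual at optimum, the set reachable from source is {2, 3, 4, 6, 8, 9, source}.
Cut edges: 2→5 (cap 1), 2→7 (cap 3). Sum = 4.

4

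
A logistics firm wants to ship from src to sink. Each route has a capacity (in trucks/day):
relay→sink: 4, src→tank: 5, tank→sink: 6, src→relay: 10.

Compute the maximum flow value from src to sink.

Augment src→tank→sink: bottleneck 5. Total 5.
Augment src→relay→sink: bottleneck 4. Total 9.
No augmenting path remains in the residual graph.

9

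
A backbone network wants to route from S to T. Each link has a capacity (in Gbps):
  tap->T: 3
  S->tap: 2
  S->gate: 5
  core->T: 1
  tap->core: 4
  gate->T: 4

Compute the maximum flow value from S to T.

Augment S->gate->T: bottleneck 4. Total 4.
Augment S->tap->T: bottleneck 2. Total 6.
No augmenting path remains in the residual graph.

6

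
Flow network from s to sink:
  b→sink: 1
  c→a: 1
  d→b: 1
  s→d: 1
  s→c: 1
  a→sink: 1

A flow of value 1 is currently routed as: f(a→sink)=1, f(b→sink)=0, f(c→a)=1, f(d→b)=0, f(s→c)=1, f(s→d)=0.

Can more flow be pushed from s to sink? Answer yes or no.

Residual path s→d→b→sink has bottleneck 1 > 0.
Pushing 1 along it raises the flow to 2, so the given flow is not maximum.

Yes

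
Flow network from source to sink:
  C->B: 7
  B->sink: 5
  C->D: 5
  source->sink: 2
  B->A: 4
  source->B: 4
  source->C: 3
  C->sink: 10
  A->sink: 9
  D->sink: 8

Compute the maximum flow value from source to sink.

Augment source->sink: bottleneck 2. Total 2.
Augment source->C->sink: bottleneck 3. Total 5.
Augment source->B->sink: bottleneck 4. Total 9.
No augmenting path remains in the residual graph.

9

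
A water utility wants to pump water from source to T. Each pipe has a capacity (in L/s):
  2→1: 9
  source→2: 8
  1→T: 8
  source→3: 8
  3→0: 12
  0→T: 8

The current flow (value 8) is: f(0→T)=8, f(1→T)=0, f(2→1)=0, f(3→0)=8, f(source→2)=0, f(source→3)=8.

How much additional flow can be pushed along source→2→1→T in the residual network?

8

Residual capacities along the path: source→2: 8, 2→1: 9, 1→T: 8.
Minimum is 8.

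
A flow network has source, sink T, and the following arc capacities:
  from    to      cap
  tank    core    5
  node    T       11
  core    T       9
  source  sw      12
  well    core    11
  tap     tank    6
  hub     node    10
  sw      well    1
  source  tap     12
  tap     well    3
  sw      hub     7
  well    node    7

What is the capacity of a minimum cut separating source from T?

16

Max flow = 16 (via 4 augmenting paths).
In the residual at optimum, the set reachable from source is {source, sw, tank, tap}.
Cut edges: sw→hub (cap 7), sw→well (cap 1), tap→well (cap 3), tank→core (cap 5). Sum = 16.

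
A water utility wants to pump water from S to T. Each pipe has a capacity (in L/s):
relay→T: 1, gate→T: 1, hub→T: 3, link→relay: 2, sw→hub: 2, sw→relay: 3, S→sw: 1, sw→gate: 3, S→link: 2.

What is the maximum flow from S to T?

Augment S→link→relay→T: bottleneck 1. Total 1.
Augment S→sw→gate→T: bottleneck 1. Total 2.
No augmenting path remains in the residual graph.

2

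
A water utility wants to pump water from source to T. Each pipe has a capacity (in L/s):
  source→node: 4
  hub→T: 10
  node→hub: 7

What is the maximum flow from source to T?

Augment source→node→hub→T: bottleneck 4. Total 4.
No augmenting path remains in the residual graph.

4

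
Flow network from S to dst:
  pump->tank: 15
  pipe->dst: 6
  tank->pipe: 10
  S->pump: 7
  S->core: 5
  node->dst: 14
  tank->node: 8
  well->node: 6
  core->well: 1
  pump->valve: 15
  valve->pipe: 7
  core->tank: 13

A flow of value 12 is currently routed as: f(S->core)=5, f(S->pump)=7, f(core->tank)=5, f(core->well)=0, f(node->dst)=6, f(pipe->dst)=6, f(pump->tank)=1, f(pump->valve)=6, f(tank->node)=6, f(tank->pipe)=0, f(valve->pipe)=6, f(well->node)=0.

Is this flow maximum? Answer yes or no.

Yes

Residual reachable from S: {S}; dst is not reachable.
Saturated cut: S->pump, S->core with total capacity 12 = current flow value. Flow is maximum.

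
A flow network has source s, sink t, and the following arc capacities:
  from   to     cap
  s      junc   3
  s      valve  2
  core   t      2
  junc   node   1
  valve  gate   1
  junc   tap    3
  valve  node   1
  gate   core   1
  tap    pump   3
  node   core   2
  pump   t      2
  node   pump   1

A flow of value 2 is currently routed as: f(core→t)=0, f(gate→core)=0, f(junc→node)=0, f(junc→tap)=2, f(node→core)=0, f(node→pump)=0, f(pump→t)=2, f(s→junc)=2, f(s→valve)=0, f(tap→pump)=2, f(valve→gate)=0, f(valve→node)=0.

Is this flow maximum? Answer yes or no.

No

Residual path s→junc→node→core→t has bottleneck 1 > 0.
Pushing 1 along it raises the flow to 3, so the given flow is not maximum.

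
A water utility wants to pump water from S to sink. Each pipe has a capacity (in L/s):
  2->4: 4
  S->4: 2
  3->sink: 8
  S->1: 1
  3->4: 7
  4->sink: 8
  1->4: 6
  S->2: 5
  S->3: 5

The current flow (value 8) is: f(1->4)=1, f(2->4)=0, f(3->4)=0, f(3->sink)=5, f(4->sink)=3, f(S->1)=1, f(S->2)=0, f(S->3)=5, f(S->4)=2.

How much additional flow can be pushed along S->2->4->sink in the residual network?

4

Residual capacities along the path: S->2: 5, 2->4: 4, 4->sink: 5.
Minimum is 4.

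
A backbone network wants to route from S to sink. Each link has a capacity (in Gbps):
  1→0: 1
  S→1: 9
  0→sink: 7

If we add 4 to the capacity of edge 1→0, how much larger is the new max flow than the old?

4

Original max flow = 1.
After raising cap(1→0), augmenting paths through that edge carry 4 more units.
New max flow = 5. Increase = 4.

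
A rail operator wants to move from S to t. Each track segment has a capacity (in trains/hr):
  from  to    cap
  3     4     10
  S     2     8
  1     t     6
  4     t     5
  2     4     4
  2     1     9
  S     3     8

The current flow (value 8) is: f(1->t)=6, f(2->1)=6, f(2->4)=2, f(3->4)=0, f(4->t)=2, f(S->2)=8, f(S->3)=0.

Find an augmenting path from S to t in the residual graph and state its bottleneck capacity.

Residual along S->3->4->t: S->3: 8, 3->4: 10, 4->t: 3.
Bottleneck = min = 3.

S->3->4->t, bottleneck 3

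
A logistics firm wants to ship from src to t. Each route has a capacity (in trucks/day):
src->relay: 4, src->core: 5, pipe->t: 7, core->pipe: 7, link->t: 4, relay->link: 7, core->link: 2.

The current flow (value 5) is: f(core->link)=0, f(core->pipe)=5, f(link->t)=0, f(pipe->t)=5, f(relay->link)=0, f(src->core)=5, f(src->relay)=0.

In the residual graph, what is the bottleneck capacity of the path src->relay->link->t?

Residual capacities along the path: src->relay: 4, relay->link: 7, link->t: 4.
Minimum is 4.

4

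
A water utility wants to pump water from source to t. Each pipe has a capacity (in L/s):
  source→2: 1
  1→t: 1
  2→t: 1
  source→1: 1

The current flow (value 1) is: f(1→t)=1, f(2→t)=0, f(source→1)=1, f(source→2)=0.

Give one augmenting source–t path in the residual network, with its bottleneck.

Residual along source→2→t: source→2: 1, 2→t: 1.
Bottleneck = min = 1.

source→2→t, bottleneck 1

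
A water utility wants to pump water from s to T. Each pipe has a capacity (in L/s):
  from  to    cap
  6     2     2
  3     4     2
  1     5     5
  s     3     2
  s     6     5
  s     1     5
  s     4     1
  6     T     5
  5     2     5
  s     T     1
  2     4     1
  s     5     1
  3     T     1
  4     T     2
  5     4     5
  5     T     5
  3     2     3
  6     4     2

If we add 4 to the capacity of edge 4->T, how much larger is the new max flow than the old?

Original max flow = 14.
After raising cap(4->T), augmenting paths through that edge carry 1 more unit.
New max flow = 15. Increase = 1.

1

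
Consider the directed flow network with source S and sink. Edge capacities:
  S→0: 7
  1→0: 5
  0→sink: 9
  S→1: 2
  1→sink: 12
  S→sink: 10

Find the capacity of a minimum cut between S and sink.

19

Max flow = 19 (via 3 augmenting paths).
In the residual at optimum, the set reachable from S is {S}.
Cut edges: S→1 (cap 2), S→0 (cap 7), S→sink (cap 10). Sum = 19.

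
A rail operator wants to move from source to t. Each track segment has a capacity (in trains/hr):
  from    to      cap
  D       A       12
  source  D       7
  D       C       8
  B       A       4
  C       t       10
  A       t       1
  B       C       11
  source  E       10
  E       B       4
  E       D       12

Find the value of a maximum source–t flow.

Augment source->D->C->t: bottleneck 7. Total 7.
Augment source->E->D->C->t: bottleneck 1. Total 8.
Augment source->E->D->A->t: bottleneck 1. Total 9.
Augment source->E->B->C->t: bottleneck 2. Total 11.
No augmenting path remains in the residual graph.

11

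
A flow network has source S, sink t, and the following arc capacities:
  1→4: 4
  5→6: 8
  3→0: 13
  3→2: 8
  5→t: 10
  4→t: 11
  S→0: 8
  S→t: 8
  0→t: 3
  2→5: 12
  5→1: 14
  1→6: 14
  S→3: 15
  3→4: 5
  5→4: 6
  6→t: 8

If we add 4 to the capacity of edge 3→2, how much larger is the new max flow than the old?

Original max flow = 24.
After raising cap(3→2), augmenting paths through that edge carry 2 more units.
New max flow = 26. Increase = 2.

2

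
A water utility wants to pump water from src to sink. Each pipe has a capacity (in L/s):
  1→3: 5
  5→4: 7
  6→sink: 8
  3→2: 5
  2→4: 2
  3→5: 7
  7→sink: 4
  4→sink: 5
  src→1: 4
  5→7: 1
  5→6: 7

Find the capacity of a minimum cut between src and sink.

4

Max flow = 4 (via 3 augmenting paths).
In the residual at optimum, the set reachable from src is {src}.
Cut edges: src→1 (cap 4). Sum = 4.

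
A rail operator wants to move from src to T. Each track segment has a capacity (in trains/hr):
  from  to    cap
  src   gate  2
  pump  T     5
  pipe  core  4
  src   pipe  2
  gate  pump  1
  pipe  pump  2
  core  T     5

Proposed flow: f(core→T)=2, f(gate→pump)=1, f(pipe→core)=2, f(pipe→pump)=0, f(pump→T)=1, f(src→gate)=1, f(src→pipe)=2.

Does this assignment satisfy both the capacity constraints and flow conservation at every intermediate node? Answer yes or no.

Yes

Every edge has 0 ≤ f(e) ≤ cap(e).
At each intermediate node, inflow equals outflow.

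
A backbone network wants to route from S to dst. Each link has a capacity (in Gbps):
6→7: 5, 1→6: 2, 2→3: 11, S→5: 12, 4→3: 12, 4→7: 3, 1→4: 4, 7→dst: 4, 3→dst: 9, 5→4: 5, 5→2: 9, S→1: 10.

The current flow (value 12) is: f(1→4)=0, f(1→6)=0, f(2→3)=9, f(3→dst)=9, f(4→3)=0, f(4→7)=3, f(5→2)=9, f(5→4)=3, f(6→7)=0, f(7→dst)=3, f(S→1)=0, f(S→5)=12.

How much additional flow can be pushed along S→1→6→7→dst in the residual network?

Residual capacities along the path: S→1: 10, 1→6: 2, 6→7: 5, 7→dst: 1.
Minimum is 1.

1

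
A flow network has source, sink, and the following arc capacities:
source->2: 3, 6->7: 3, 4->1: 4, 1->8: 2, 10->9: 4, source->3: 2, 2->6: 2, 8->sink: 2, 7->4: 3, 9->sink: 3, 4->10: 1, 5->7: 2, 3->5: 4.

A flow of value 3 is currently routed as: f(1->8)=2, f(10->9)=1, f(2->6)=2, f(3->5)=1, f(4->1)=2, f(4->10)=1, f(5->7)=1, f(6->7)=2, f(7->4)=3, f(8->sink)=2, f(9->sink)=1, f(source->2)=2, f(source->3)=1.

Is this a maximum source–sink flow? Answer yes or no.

Yes

Residual reachable from source: {2, 3, 5, 6, 7, source}; sink is not reachable.
Saturated cut: 7->4 with total capacity 3 = current flow value. Flow is maximum.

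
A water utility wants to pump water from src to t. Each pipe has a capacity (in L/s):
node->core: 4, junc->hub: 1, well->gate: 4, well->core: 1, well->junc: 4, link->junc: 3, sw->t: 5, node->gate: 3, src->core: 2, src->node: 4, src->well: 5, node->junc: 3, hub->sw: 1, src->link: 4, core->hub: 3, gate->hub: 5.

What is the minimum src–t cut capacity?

1

Max flow = 1 (via 1 augmenting path).
In the residual at optimum, the set reachable from src is {core, gate, hub, junc, link, node, src, well}.
Cut edges: hub->sw (cap 1). Sum = 1.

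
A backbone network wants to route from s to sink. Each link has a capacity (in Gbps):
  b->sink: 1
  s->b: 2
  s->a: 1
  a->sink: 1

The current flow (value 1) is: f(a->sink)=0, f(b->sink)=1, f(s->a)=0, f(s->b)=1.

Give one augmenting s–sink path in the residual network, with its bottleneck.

Residual along s->a->sink: s->a: 1, a->sink: 1.
Bottleneck = min = 1.

s->a->sink, bottleneck 1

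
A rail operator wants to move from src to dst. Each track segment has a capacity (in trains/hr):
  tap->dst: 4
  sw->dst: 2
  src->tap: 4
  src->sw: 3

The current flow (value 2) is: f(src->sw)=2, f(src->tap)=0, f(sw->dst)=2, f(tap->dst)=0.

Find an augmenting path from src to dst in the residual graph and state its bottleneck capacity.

src->tap->dst, bottleneck 4

Residual along src->tap->dst: src->tap: 4, tap->dst: 4.
Bottleneck = min = 4.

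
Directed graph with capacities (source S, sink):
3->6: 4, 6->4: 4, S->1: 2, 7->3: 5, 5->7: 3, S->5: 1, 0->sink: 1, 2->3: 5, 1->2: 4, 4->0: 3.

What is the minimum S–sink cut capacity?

1

Max flow = 1 (via 1 augmenting path).
In the residual at optimum, the set reachable from S is {0, 1, 2, 3, 4, 5, 6, 7, S}.
Cut edges: 0->sink (cap 1). Sum = 1.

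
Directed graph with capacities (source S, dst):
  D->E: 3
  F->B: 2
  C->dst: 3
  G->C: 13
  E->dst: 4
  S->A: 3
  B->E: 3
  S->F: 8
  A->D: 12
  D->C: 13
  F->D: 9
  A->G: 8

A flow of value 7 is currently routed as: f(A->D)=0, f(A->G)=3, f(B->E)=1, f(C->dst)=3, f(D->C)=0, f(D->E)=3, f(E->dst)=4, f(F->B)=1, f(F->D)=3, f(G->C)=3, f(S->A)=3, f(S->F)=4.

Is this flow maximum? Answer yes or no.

Residual reachable from S: {A, B, C, D, E, F, G, S}; dst is not reachable.
Saturated cut: C->dst, E->dst with total capacity 7 = current flow value. Flow is maximum.

Yes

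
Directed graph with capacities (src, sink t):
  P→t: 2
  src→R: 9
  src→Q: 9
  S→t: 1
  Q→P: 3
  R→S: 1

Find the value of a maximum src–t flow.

Augment src→Q→P→t: bottleneck 2. Total 2.
Augment src→R→S→t: bottleneck 1. Total 3.
No augmenting path remains in the residual graph.

3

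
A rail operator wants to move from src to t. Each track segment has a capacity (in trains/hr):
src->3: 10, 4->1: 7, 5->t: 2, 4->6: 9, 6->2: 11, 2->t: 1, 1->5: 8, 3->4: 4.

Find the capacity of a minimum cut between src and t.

Max flow = 3 (via 2 augmenting paths).
In the residual at optimum, the set reachable from src is {1, 2, 3, 4, 5, 6, src}.
Cut edges: 5->t (cap 2), 2->t (cap 1). Sum = 3.

3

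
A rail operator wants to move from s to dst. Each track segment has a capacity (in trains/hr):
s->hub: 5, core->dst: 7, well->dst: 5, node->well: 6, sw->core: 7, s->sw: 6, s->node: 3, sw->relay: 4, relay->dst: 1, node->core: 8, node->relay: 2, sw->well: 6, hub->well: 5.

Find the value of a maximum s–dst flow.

13

Augment s->node->relay->dst: bottleneck 1. Total 1.
Augment s->node->core->dst: bottleneck 2. Total 3.
Augment s->hub->well->dst: bottleneck 5. Total 8.
Augment s->sw->core->dst: bottleneck 5. Total 13.
No augmenting path remains in the residual graph.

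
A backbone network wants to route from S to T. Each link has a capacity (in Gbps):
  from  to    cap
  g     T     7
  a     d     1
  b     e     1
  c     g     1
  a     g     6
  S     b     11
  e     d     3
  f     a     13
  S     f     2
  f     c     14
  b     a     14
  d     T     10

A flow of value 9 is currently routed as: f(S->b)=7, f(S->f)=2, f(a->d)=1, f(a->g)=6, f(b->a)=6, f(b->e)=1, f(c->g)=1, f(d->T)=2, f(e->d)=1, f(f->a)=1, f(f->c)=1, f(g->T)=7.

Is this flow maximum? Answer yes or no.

Residual reachable from S: {S, a, b, c, f}; T is not reachable.
Saturated cut: c->g, b->e, a->g, a->d with total capacity 9 = current flow value. Flow is maximum.

Yes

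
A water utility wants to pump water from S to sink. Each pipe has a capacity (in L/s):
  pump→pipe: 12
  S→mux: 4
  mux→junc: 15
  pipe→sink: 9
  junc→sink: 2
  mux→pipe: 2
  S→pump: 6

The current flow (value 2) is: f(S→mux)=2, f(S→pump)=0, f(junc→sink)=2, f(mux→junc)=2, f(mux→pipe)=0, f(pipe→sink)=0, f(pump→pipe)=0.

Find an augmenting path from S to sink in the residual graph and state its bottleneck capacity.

S→mux→pipe→sink, bottleneck 2

Residual along S→mux→pipe→sink: S→mux: 2, mux→pipe: 2, pipe→sink: 9.
Bottleneck = min = 2.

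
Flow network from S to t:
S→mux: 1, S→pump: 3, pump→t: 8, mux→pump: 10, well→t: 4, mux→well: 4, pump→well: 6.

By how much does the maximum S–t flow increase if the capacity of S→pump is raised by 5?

5

Original max flow = 4.
After raising cap(S→pump), augmenting paths through that edge carry 5 more units.
New max flow = 9. Increase = 5.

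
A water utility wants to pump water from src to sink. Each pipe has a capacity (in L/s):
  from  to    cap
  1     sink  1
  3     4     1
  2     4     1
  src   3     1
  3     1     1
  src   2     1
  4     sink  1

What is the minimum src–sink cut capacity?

2

Max flow = 2 (via 2 augmenting paths).
In the residual at optimum, the set reachable from src is {src}.
Cut edges: src→2 (cap 1), src→3 (cap 1). Sum = 2.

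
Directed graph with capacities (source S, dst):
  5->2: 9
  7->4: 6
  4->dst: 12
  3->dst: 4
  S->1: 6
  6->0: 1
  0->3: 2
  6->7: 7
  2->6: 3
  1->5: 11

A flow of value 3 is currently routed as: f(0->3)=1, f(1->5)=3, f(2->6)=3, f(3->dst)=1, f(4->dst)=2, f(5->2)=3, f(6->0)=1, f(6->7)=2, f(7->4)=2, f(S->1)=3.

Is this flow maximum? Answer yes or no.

Residual reachable from S: {1, 2, 5, S}; dst is not reachable.
Saturated cut: 2->6 with total capacity 3 = current flow value. Flow is maximum.

Yes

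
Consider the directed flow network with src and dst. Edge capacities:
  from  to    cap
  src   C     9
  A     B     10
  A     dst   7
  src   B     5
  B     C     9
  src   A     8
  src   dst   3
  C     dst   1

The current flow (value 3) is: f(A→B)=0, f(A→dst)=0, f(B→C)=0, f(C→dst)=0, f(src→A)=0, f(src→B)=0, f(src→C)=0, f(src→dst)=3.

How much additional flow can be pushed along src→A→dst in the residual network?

Residual capacities along the path: src→A: 8, A→dst: 7.
Minimum is 7.

7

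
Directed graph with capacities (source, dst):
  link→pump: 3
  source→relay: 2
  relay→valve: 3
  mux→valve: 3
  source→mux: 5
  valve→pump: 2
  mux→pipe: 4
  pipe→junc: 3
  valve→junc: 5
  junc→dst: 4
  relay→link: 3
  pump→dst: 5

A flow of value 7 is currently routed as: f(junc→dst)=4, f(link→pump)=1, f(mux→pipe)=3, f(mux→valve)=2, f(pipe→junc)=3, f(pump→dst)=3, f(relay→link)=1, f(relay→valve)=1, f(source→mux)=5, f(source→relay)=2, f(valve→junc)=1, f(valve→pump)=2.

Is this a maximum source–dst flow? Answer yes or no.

Residual reachable from source: {source}; dst is not reachable.
Saturated cut: source→mux, source→relay with total capacity 7 = current flow value. Flow is maximum.

Yes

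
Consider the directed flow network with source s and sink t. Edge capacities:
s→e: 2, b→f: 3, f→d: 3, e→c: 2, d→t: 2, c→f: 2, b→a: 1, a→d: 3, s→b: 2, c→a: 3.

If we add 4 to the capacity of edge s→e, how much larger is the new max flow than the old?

0

Original max flow = 2.
Edge s→e does not cross the min cut (source side {a, b, c, d, e, f, s}), so extra capacity there cannot help.
New max flow = 2. Increase = 0.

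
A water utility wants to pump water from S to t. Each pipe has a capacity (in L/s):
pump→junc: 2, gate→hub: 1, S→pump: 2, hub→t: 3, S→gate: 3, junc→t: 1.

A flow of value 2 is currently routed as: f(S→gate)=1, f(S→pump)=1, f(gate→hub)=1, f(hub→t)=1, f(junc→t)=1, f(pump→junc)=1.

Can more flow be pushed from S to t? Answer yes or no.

Residual reachable from S: {S, gate, junc, pump}; t is not reachable.
Saturated cut: gate→hub, junc→t with total capacity 2 = current flow value. Flow is maximum.

No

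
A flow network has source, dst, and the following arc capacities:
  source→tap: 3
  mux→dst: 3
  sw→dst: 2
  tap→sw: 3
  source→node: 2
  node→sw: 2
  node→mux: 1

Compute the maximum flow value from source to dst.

3

Augment source→tap→sw→dst: bottleneck 2. Total 2.
Augment source→node→mux→dst: bottleneck 1. Total 3.
No augmenting path remains in the residual graph.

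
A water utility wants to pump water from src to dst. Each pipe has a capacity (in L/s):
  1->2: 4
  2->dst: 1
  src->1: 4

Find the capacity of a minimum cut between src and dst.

1

Max flow = 1 (via 1 augmenting path).
In the residual at optimum, the set reachable from src is {1, 2, src}.
Cut edges: 2->dst (cap 1). Sum = 1.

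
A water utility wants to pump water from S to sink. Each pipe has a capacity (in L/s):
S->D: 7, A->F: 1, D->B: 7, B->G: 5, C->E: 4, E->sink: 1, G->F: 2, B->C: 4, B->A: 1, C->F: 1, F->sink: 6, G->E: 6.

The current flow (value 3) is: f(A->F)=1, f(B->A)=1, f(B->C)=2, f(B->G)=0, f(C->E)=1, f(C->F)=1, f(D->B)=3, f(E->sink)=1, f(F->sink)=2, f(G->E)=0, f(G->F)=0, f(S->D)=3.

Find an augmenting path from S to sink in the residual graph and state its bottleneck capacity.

S->D->B->G->F->sink, bottleneck 2

Residual along S->D->B->G->F->sink: S->D: 4, D->B: 4, B->G: 5, G->F: 2, F->sink: 4.
Bottleneck = min = 2.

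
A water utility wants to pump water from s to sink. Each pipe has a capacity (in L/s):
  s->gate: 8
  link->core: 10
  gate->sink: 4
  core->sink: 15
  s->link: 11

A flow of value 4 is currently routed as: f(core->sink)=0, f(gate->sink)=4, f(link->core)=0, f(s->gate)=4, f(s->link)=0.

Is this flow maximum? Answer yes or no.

No

Residual path s->link->core->sink has bottleneck 10 > 0.
Pushing 10 along it raises the flow to 14, so the given flow is not maximum.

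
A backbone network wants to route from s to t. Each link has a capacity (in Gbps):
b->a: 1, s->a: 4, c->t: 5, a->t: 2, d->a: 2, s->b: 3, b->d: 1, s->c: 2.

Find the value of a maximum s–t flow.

Augment s->a->t: bottleneck 2. Total 2.
Augment s->c->t: bottleneck 2. Total 4.
No augmenting path remains in the residual graph.

4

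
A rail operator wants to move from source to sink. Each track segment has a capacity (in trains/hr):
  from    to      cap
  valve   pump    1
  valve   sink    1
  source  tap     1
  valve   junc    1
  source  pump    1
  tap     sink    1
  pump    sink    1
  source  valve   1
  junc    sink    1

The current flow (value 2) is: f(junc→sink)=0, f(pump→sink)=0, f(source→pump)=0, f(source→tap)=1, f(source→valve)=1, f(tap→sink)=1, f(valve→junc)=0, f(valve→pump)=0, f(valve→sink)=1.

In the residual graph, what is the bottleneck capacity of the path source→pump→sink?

1

Residual capacities along the path: source→pump: 1, pump→sink: 1.
Minimum is 1.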